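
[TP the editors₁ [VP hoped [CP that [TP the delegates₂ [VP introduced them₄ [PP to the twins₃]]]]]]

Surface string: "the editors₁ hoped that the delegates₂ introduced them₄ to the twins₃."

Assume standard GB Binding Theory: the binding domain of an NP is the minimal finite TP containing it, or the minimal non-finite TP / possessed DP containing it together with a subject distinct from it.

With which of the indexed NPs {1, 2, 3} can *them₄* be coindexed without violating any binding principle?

{1}

*them* is a pronoun, so Principle B applies: it must be free in its binding domain.
Binding domain of *them₄*: the embedded TP, whose subject is the delegates₂.
*the editors₁* c-commands the pronoun but from outside its binding domain, and is not c-commanded by it → coindexation permitted.
*the delegates₂* c-commands the pronoun within its binding domain → coindexation would violate Principle B.
*the twins₃*: the pronoun c-commands this R-expression → coindexation would violate Principle C on *the twins₃*.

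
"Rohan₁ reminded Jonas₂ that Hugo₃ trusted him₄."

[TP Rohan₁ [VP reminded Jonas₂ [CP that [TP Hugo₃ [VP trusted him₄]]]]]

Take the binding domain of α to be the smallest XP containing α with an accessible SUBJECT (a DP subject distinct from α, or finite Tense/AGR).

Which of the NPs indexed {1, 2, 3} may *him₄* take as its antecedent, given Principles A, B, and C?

{1, 2}

*him* is a pronoun, so Principle B applies: it must be free in its binding domain.
Binding domain of *him₄*: the embedded TP, whose subject is Hugo₃.
*Rohan₁* c-commands the pronoun but from outside its binding domain, and is not c-commanded by it → coindexation permitted.
*Jonas₂* c-commands the pronoun but from outside its binding domain, and is not c-commanded by it → coindexation permitted.
*Hugo₃* c-commands the pronoun within its binding domain → coindexation would violate Principle B.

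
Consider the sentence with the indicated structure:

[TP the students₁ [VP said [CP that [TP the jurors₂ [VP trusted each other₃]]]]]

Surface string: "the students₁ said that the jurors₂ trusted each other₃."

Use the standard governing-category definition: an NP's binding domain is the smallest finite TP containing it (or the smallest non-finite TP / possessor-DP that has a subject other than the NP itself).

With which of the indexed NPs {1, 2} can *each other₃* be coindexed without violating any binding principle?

*each other* is an anaphor, so Principle A applies: it must be bound in its binding domain.
Binding domain of *each other₃*: the embedded TP, whose subject is the jurors₂.
*the students₁* c-commands the anaphor but is outside its binding domain → cannot satisfy Principle A.
*the jurors₂* c-commands the anaphor within its binding domain → licit binder.

{2}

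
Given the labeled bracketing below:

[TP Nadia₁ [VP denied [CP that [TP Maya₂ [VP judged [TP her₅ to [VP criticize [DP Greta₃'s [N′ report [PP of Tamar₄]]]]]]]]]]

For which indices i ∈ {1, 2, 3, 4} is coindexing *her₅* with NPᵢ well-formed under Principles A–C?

*her* is a pronoun, so Principle B applies: it must be free in its binding domain.
Binding domain of *her₅*: the embedded TP, whose subject is Maya₂.
*Nadia₁* c-commands the pronoun but from outside its binding domain, and is not c-commanded by it → coindexation permitted.
*Maya₂* c-commands the pronoun within its binding domain → coindexation would violate Principle B.
*Greta₃*: the pronoun c-commands this R-expression → coindexation would violate Principle C on *Greta₃*.
*Tamar₄*: the pronoun c-commands this R-expression → coindexation would violate Principle C on *Tamar₄*.

{1}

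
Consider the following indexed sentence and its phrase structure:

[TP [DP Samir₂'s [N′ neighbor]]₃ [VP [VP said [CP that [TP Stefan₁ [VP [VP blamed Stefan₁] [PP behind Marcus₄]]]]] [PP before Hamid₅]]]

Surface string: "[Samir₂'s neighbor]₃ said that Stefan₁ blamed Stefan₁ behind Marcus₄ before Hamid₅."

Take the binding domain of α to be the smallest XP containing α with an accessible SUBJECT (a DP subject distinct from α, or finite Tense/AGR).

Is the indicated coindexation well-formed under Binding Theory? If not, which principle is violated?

Principle C

The two coindexed NPs are *Stefan₁* (the higher occurrence) and *Stefan₁* (the lower occurrence).
*Stefan₁* (the lower occurrence) is an R-expression. Principle C requires it to be free everywhere.
*Stefan₁* (the higher occurrence) c-commands it and carries the same index.
The R-expression is bound → Principle C violation.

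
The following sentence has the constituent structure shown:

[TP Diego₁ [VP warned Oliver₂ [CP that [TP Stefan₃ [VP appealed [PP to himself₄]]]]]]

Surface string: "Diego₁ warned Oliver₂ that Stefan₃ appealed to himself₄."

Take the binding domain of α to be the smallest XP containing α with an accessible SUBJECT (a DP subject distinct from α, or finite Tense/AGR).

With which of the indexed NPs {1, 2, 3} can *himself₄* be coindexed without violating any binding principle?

{3}

*himself* is an anaphor, so Principle A applies: it must be bound in its binding domain.
Binding domain of *himself₄*: the embedded TP, whose subject is Stefan₃.
*Diego₁* c-commands the anaphor but is outside its binding domain → cannot satisfy Principle A.
*Oliver₂* c-commands the anaphor but is outside its binding domain → cannot satisfy Principle A.
*Stefan₃* c-commands the anaphor within its binding domain → licit binder.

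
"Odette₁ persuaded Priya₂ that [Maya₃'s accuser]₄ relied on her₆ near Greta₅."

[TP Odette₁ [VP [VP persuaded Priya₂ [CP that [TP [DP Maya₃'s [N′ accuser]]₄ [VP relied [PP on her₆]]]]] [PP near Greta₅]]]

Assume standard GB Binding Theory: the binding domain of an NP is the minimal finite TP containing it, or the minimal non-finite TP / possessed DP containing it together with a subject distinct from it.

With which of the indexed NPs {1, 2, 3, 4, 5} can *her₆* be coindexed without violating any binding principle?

*her* is a pronoun, so Principle B applies: it must be free in its binding domain.
Binding domain of *her₆*: the embedded TP, whose subject is [Maya₃'s accuser]₄.
*Odette₁* c-commands the pronoun but from outside its binding domain, and is not c-commanded by it → coindexation permitted.
*Priya₂* c-commands the pronoun but from outside its binding domain, and is not c-commanded by it → coindexation permitted.
*Maya₃* and the pronoun do not c-command one another → neither Principle B nor Principle C is at stake; coindexation permitted.
*[Maya₃'s accuser]₄* c-commands the pronoun within its binding domain → coindexation would violate Principle B.
*Greta₅* and the pronoun do not c-command one another → neither Principle B nor Principle C is at stake; coindexation permitted.

{1, 2, 3, 5}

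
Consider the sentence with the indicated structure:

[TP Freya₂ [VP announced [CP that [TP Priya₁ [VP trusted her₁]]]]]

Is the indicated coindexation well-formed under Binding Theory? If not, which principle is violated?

The two coindexed NPs are *Priya₁* and *her₁*.
*her₁* is a pronoun. Its binding domain is the embedded TP, whose subject is Priya₁.
*Priya₁* c-commands it within that domain and carries the same index.
The pronoun is locally bound → Principle B violation.

Principle B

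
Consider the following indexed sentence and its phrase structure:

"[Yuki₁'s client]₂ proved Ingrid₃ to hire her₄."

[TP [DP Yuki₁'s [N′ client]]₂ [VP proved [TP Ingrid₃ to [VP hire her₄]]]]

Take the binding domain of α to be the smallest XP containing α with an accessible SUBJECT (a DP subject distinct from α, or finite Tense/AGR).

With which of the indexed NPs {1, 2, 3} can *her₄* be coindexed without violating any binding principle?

*her* is a pronoun, so Principle B applies: it must be free in its binding domain.
Binding domain of *her₄*: the embedded TP, whose subject is Ingrid₃.
*Yuki₁* and the pronoun do not c-command one another → neither Principle B nor Principle C is at stake; coindexation permitted.
*[Yuki₁'s client]₂* c-commands the pronoun but from outside its binding domain, and is not c-commanded by it → coindexation permitted.
*Ingrid₃* c-commands the pronoun within its binding domain → coindexation would violate Principle B.

{1, 2}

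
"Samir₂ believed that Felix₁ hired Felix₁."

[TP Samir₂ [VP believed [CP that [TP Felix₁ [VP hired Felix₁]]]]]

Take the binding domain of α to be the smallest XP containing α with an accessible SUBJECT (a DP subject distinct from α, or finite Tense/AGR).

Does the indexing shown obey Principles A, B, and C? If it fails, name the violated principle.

Principle C

The two coindexed NPs are *Felix₁* (the higher occurrence) and *Felix₁* (the lower occurrence).
*Felix₁* (the lower occurrence) is an R-expression. Principle C requires it to be free everywhere.
*Felix₁* (the higher occurrence) c-commands it and carries the same index.
The R-expression is bound → Principle C violation.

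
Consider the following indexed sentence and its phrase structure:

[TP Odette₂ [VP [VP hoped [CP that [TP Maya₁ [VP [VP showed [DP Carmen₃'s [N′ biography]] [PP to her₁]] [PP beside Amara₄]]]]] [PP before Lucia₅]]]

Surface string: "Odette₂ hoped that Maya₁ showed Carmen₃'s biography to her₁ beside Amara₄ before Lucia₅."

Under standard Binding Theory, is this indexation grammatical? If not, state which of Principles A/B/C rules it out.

Principle B

The two coindexed NPs are *Maya₁* and *her₁*.
*her₁* is a pronoun. Its binding domain is the embedded TP, whose subject is Maya₁.
*Maya₁* c-commands it within that domain and carries the same index.
The pronoun is locally bound → Principle B violation.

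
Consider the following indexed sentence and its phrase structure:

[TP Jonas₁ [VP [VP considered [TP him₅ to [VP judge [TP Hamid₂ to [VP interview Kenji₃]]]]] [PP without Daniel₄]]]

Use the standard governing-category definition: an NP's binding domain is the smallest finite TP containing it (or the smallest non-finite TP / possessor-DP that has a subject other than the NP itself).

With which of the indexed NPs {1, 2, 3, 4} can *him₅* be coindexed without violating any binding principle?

*him* is a pronoun, so Principle B applies: it must be free in its binding domain.
Binding domain of *him₅*: the matrix TP, whose subject is Jonas₁.
*Jonas₁* c-commands the pronoun within its binding domain → coindexation would violate Principle B.
*Hamid₂*: the pronoun c-commands this R-expression → coindexation would violate Principle C on *Hamid₂*.
*Kenji₃*: the pronoun c-commands this R-expression → coindexation would violate Principle C on *Kenji₃*.
*Daniel₄* and the pronoun do not c-command one another → neither Principle B nor Principle C is at stake; coindexation permitted.

{4}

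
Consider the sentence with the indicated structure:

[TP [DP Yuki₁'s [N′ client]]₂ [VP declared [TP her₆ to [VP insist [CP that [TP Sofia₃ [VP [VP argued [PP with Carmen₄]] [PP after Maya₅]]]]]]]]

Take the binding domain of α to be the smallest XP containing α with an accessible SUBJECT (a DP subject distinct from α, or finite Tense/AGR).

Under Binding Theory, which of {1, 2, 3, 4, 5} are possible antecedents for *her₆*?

*her* is a pronoun, so Principle B applies: it must be free in its binding domain.
Binding domain of *her₆*: the matrix TP, whose subject is [Yuki₁'s client]₂.
*Yuki₁* and the pronoun do not c-command one another → neither Principle B nor Principle C is at stake; coindexation permitted.
*[Yuki₁'s client]₂* c-commands the pronoun within its binding domain → coindexation would violate Principle B.
*Sofia₃*: the pronoun c-commands this R-expression → coindexation would violate Principle C on *Sofia₃*.
*Carmen₄*: the pronoun c-commands this R-expression → coindexation would violate Principle C on *Carmen₄*.
*Maya₅*: the pronoun c-commands this R-expression → coindexation would violate Principle C on *Maya₅*.

{1}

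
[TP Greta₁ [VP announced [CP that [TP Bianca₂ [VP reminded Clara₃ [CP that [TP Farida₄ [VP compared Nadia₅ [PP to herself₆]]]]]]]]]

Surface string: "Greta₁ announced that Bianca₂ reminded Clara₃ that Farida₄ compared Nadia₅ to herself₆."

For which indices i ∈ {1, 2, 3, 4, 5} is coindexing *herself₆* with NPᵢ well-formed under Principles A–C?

*herself* is an anaphor, so Principle A applies: it must be bound in its binding domain.
Binding domain of *herself₆*: the embedded TP, whose subject is Farida₄.
*Greta₁* c-commands the anaphor but is outside its binding domain → cannot satisfy Principle A.
*Bianca₂* c-commands the anaphor but is outside its binding domain → cannot satisfy Principle A.
*Clara₃* c-commands the anaphor but is outside its binding domain → cannot satisfy Principle A.
*Farida₄* c-commands the anaphor within its binding domain → licit binder.
*Nadia₅* c-commands the anaphor within its binding domain → licit binder.

{4, 5}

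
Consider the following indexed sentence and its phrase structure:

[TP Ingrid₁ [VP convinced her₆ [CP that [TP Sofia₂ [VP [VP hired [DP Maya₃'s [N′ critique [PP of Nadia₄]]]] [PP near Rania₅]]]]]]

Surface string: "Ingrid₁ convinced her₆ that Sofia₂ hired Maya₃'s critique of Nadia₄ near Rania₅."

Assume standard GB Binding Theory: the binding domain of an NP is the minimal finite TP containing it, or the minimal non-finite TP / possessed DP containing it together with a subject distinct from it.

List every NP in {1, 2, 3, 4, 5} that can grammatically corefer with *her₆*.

none

*her* is a pronoun, so Principle B applies: it must be free in its binding domain.
Binding domain of *her₆*: the matrix TP, whose subject is Ingrid₁.
*Ingrid₁* c-commands the pronoun within its binding domain → coindexation would violate Principle B.
*Sofia₂*: the pronoun c-commands this R-expression → coindexation would violate Principle C on *Sofia₂*.
*Maya₃*: the pronoun c-commands this R-expression → coindexation would violate Principle C on *Maya₃*.
*Nadia₄*: the pronoun c-commands this R-expression → coindexation would violate Principle C on *Nadia₄*.
*Rania₅*: the pronoun c-commands this R-expression → coindexation would violate Principle C on *Rania₅*.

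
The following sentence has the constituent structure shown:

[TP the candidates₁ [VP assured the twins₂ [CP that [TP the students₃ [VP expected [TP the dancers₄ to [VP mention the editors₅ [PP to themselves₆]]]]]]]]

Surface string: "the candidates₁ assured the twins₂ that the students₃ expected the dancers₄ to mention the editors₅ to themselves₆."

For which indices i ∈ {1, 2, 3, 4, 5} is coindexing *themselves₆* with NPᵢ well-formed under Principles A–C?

{4, 5}

*themselves* is an anaphor, so Principle A applies: it must be bound in its binding domain.
Binding domain of *themselves₆*: the embedded TP, whose subject is the dancers₄.
*the candidates₁* c-commands the anaphor but is outside its binding domain → cannot satisfy Principle A.
*the twins₂* c-commands the anaphor but is outside its binding domain → cannot satisfy Principle A.
*the students₃* c-commands the anaphor but is outside its binding domain → cannot satisfy Principle A.
*the dancers₄* c-commands the anaphor within its binding domain → licit binder.
*the editors₅* c-commands the anaphor within its binding domain → licit binder.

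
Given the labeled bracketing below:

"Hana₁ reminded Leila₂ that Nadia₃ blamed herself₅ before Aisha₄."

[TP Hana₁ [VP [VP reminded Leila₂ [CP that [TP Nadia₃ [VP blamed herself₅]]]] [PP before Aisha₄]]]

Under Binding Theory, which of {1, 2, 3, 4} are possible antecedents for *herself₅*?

*herself* is an anaphor, so Principle A applies: it must be bound in its binding domain.
Binding domain of *herself₅*: the embedded TP, whose subject is Nadia₃.
*Hana₁* c-commands the anaphor but is outside its binding domain → cannot satisfy Principle A.
*Leila₂* c-commands the anaphor but is outside its binding domain → cannot satisfy Principle A.
*Nadia₃* c-commands the anaphor within its binding domain → licit binder.
*Aisha₄* does not c-command the anaphor → cannot bind it.

{3}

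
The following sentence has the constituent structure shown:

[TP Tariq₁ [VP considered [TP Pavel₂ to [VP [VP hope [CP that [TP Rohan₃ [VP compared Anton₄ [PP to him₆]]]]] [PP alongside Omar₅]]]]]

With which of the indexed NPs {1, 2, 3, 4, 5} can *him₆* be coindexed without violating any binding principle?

*him* is a pronoun, so Principle B applies: it must be free in its binding domain.
Binding domain of *him₆*: the embedded TP, whose subject is Rohan₃.
*Tariq₁* c-commands the pronoun but from outside its binding domain, and is not c-commanded by it → coindexation permitted.
*Pavel₂* c-commands the pronoun but from outside its binding domain, and is not c-commanded by it → coindexation permitted.
*Rohan₃* c-commands the pronoun within its binding domain → coindexation would violate Principle B.
*Anton₄* c-commands the pronoun within its binding domain → coindexation would violate Principle B.
*Omar₅* and the pronoun do not c-command one another → neither Principle B nor Principle C is at stake; coindexation permitted.

{1, 2, 5}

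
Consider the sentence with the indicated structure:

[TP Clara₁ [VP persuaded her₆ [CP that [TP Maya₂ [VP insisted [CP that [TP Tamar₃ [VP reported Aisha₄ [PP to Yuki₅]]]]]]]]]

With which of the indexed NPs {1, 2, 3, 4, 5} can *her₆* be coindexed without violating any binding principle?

*her* is a pronoun, so Principle B applies: it must be free in its binding domain.
Binding domain of *her₆*: the matrix TP, whose subject is Clara₁.
*Clara₁* c-commands the pronoun within its binding domain → coindexation would violate Principle B.
*Maya₂*: the pronoun c-commands this R-expression → coindexation would violate Principle C on *Maya₂*.
*Tamar₃*: the pronoun c-commands this R-expression → coindexation would violate Principle C on *Tamar₃*.
*Aisha₄*: the pronoun c-commands this R-expression → coindexation would violate Principle C on *Aisha₄*.
*Yuki₅*: the pronoun c-commands this R-expression → coindexation would violate Principle C on *Yuki₅*.

none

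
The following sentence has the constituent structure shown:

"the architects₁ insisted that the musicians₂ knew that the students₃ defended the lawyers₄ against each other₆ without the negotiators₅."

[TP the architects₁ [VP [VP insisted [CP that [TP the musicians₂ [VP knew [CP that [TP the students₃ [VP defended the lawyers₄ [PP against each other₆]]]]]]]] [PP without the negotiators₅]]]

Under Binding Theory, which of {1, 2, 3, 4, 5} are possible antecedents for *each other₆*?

*each other* is an anaphor, so Principle A applies: it must be bound in its binding domain.
Binding domain of *each other₆*: the embedded TP, whose subject is the students₃.
*the architects₁* c-commands the anaphor but is outside its binding domain → cannot satisfy Principle A.
*the musicians₂* c-commands the anaphor but is outside its binding domain → cannot satisfy Principle A.
*the students₃* c-commands the anaphor within its binding domain → licit binder.
*the lawyers₄* c-commands the anaphor within its binding domain → licit binder.
*the negotiators₅* does not c-command the anaphor → cannot bind it.

{3, 4}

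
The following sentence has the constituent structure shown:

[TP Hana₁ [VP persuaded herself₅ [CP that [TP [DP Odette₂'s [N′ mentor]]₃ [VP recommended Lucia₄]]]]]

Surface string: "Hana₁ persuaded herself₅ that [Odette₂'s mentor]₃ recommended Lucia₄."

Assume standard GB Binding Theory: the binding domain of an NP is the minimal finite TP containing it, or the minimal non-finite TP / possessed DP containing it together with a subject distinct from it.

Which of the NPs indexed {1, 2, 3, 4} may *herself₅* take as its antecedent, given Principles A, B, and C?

*herself* is an anaphor, so Principle A applies: it must be bound in its binding domain.
Binding domain of *herself₅*: the matrix TP, whose subject is Hana₁.
*Hana₁* c-commands the anaphor within its binding domain → licit binder.
*Odette₂* does not c-command the anaphor → cannot bind it.
*[Odette₂'s mentor]₃* does not c-command the anaphor → cannot bind it.
*Lucia₄* does not c-command the anaphor → cannot bind it.

{1}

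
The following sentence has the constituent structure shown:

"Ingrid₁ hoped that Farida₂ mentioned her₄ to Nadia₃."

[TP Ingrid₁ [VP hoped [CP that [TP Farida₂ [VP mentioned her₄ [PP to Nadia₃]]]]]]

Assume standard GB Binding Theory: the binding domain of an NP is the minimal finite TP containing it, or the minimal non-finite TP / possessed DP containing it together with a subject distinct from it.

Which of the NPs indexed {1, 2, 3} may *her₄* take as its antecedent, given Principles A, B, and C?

{1}

*her* is a pronoun, so Principle B applies: it must be free in its binding domain.
Binding domain of *her₄*: the embedded TP, whose subject is Farida₂.
*Ingrid₁* c-commands the pronoun but from outside its binding domain, and is not c-commanded by it → coindexation permitted.
*Farida₂* c-commands the pronoun within its binding domain → coindexation would violate Principle B.
*Nadia₃*: the pronoun c-commands this R-expression → coindexation would violate Principle C on *Nadia₃*.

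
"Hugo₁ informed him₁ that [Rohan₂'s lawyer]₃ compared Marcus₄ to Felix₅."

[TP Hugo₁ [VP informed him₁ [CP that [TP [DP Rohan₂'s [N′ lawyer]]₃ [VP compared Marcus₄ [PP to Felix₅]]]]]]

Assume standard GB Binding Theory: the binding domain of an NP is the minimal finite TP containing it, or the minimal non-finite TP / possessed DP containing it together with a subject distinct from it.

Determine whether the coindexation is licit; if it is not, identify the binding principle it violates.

The two coindexed NPs are *Hugo₁* and *him₁*.
*him₁* is a pronoun. Its binding domain is the matrix TP, whose subject is Hugo₁.
*Hugo₁* c-commands it within that domain and carries the same index.
The pronoun is locally bound → Principle B violation.

Principle B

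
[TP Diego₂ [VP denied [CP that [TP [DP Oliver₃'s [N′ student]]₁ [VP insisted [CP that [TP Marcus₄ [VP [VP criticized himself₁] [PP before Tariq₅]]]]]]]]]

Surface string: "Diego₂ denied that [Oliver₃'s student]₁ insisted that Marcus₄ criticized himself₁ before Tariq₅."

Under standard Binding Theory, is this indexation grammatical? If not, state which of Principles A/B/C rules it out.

The two coindexed NPs are *[Oliver₃'s student]₁* and *himself₁*.
*himself₁* is an anaphor. Principle A requires it to be bound within its binding domain — the embedded TP, whose subject is Marcus₄.
Within that domain it is c-commanded by *Marcus₄*, which does not share its index.
*[Oliver₃'s student]₁* does c-command the anaphor, but from outside its binding domain.
The anaphor is unbound in its domain → Principle A violation.

Principle A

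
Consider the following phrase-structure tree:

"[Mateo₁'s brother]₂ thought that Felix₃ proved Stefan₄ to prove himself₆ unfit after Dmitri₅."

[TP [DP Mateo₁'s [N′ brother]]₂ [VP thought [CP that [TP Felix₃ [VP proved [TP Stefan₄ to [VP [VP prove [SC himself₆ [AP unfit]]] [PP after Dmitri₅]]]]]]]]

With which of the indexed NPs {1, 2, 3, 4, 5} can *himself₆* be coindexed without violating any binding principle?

*himself* is an anaphor, so Principle A applies: it must be bound in its binding domain.
Binding domain of *himself₆*: the embedded TP, whose subject is Stefan₄.
*Mateo₁* does not c-command the anaphor → cannot bind it.
*[Mateo₁'s brother]₂* c-commands the anaphor but is outside its binding domain → cannot satisfy Principle A.
*Felix₃* c-commands the anaphor but is outside its binding domain → cannot satisfy Principle A.
*Stefan₄* c-commands the anaphor within its binding domain → licit binder.
*Dmitri₅* does not c-command the anaphor → cannot bind it.

{4}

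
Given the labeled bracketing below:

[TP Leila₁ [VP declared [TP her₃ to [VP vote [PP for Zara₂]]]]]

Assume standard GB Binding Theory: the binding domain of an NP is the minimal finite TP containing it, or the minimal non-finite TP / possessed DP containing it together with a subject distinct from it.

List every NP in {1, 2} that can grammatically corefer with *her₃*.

none

*her* is a pronoun, so Principle B applies: it must be free in its binding domain.
Binding domain of *her₃*: the matrix TP, whose subject is Leila₁.
*Leila₁* c-commands the pronoun within its binding domain → coindexation would violate Principle B.
*Zara₂*: the pronoun c-commands this R-expression → coindexation would violate Principle C on *Zara₂*.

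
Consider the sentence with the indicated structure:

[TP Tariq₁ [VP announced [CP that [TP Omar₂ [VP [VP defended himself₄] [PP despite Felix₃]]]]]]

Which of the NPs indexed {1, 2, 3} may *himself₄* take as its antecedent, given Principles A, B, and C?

*himself* is an anaphor, so Principle A applies: it must be bound in its binding domain.
Binding domain of *himself₄*: the embedded TP, whose subject is Omar₂.
*Tariq₁* c-commands the anaphor but is outside its binding domain → cannot satisfy Principle A.
*Omar₂* c-commands the anaphor within its binding domain → licit binder.
*Felix₃* does not c-command the anaphor → cannot bind it.

{2}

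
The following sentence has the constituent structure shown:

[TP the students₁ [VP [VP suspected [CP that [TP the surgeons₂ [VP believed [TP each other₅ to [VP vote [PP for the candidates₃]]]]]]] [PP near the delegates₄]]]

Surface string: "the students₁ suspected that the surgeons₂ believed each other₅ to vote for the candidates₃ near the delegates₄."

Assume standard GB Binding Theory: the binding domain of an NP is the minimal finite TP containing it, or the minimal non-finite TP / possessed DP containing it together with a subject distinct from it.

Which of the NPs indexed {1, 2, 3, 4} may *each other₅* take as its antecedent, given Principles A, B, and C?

*each other* is an anaphor, so Principle A applies: it must be bound in its binding domain.
Binding domain of *each other₅*: the embedded TP, whose subject is the surgeons₂.
*the students₁* c-commands the anaphor but is outside its binding domain → cannot satisfy Principle A.
*the surgeons₂* c-commands the anaphor within its binding domain → licit binder.
*the candidates₃* does not c-command the anaphor → cannot bind it.
*the delegates₄* does not c-command the anaphor → cannot bind it.

{2}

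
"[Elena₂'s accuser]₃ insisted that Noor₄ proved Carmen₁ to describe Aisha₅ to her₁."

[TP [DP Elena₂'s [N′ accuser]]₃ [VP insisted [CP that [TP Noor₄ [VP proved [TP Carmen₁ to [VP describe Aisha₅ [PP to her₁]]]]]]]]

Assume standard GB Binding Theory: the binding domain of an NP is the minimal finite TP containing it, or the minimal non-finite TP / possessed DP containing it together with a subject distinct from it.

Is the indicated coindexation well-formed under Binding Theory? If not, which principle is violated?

The two coindexed NPs are *Carmen₁* and *her₁*.
*her₁* is a pronoun. Its binding domain is the embedded TP, whose subject is Carmen₁.
*Carmen₁* c-commands it within that domain and carries the same index.
The pronoun is locally bound → Principle B violation.

Principle B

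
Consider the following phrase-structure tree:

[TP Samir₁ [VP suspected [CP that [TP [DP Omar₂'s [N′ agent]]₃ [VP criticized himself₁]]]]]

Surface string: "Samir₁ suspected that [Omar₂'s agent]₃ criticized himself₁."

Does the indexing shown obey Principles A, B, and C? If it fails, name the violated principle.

Principle A

The two coindexed NPs are *Samir₁* and *himself₁*.
*himself₁* is an anaphor. Principle A requires it to be bound within its binding domain — the embedded TP, whose subject is [Omar₂'s agent]₃.
Within that domain it is c-commanded by *[Omar₂'s agent]₃*, which does not share its index.
*Samir₁* does c-command the anaphor, but from outside its binding domain.
The anaphor is unbound in its domain → Principle A violation.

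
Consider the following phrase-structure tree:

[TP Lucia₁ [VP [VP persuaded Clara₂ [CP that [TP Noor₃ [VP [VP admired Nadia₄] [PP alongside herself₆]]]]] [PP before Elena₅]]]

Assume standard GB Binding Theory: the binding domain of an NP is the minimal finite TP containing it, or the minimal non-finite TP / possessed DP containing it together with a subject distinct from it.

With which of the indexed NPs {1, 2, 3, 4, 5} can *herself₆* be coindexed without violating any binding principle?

*herself* is an anaphor, so Principle A applies: it must be bound in its binding domain.
Binding domain of *herself₆*: the embedded TP, whose subject is Noor₃.
*Lucia₁* c-commands the anaphor but is outside its binding domain → cannot satisfy Principle A.
*Clara₂* c-commands the anaphor but is outside its binding domain → cannot satisfy Principle A.
*Noor₃* c-commands the anaphor within its binding domain → licit binder.
*Nadia₄* does not c-command the anaphor → cannot bind it.
*Elena₅* does not c-command the anaphor → cannot bind it.

{3}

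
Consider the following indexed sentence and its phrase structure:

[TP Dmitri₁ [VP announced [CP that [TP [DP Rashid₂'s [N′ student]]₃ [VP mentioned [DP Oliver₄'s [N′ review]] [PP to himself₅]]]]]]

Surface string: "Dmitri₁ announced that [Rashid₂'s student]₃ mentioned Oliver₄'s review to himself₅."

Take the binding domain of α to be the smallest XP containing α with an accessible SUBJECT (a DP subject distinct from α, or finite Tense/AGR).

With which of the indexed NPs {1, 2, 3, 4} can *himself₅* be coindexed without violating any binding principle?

*himself* is an anaphor, so Principle A applies: it must be bound in its binding domain.
Binding domain of *himself₅*: the embedded TP, whose subject is [Rashid₂'s student]₃.
*Dmitri₁* c-commands the anaphor but is outside its binding domain → cannot satisfy Principle A.
*Rashid₂* does not c-command the anaphor → cannot bind it.
*[Rashid₂'s student]₃* c-commands the anaphor within its binding domain → licit binder.
*Oliver₄* does not c-command the anaphor → cannot bind it.

{3}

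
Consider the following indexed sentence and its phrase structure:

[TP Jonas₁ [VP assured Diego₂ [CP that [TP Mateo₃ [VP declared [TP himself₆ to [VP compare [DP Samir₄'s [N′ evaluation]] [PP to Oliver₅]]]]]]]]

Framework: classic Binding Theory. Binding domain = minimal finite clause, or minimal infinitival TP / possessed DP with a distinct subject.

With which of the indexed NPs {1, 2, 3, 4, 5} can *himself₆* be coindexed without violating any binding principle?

{3}

*himself* is an anaphor, so Principle A applies: it must be bound in its binding domain.
Binding domain of *himself₆*: the embedded TP, whose subject is Mateo₃.
*Jonas₁* c-commands the anaphor but is outside its binding domain → cannot satisfy Principle A.
*Diego₂* c-commands the anaphor but is outside its binding domain → cannot satisfy Principle A.
*Mateo₃* c-commands the anaphor within its binding domain → licit binder.
*Samir₄* does not c-command the anaphor → cannot bind it.
*Oliver₅* does not c-command the anaphor → cannot bind it.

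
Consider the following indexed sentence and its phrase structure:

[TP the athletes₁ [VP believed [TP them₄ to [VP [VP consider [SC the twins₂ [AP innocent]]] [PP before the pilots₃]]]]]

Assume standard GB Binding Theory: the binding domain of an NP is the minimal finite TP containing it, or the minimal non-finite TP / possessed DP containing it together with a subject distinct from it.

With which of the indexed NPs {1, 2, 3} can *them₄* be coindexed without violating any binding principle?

none

*them* is a pronoun, so Principle B applies: it must be free in its binding domain.
Binding domain of *them₄*: the matrix TP, whose subject is the athletes₁.
*the athletes₁* c-commands the pronoun within its binding domain → coindexation would violate Principle B.
*the twins₂*: the pronoun c-commands this R-expression → coindexation would violate Principle C on *the twins₂*.
*the pilots₃*: the pronoun c-commands this R-expression → coindexation would violate Principle C on *the pilots₃*.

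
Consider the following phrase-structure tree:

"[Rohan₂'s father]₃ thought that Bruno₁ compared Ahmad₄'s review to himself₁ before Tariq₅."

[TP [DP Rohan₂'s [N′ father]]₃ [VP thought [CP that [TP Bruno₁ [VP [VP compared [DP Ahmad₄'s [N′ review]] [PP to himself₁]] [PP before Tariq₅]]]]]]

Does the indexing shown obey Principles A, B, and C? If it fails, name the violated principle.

The two coindexed NPs are *Bruno₁* and *himself₁*.
*himself₁* is an anaphor; its binding domain is the embedded TP, whose subject is Bruno₁. *Bruno₁* c-commands it within that domain and shares its index, so Principle A is satisfied.
*Bruno₁* is an R-expression; *himself₁* does not c-command it, and no other NP shares its index, so Principle C is satisfied.
All principles are respected.

grammatical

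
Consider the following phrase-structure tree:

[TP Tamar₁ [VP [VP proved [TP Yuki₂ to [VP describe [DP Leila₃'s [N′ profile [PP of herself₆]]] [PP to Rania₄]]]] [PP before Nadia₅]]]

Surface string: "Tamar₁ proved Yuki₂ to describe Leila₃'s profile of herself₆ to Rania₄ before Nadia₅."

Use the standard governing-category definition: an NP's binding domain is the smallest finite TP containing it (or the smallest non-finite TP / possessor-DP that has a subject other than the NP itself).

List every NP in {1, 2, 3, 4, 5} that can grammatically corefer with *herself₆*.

{3}

*herself* is an anaphor, so Principle A applies: it must be bound in its binding domain.
Binding domain of *herself₆*: the possessed DP, whose subject is Leila₃.
*Tamar₁* c-commands the anaphor but is outside its binding domain → cannot satisfy Principle A.
*Yuki₂* c-commands the anaphor but is outside its binding domain → cannot satisfy Principle A.
*Leila₃* c-commands the anaphor within its binding domain → licit binder.
*Rania₄* does not c-command the anaphor → cannot bind it.
*Nadia₅* does not c-command the anaphor → cannot bind it.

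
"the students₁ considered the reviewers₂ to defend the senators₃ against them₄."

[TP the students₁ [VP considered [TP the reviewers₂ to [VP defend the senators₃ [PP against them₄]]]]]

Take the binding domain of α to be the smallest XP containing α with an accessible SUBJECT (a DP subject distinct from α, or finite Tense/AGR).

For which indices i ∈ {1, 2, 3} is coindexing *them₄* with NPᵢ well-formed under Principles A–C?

*them* is a pronoun, so Principle B applies: it must be free in its binding domain.
Binding domain of *them₄*: the embedded TP, whose subject is the reviewers₂.
*the students₁* c-commands the pronoun but from outside its binding domain, and is not c-commanded by it → coindexation permitted.
*the reviewers₂* c-commands the pronoun within its binding domain → coindexation would violate Principle B.
*the senators₃* c-commands the pronoun within its binding domain → coindexation would violate Principle B.

{1}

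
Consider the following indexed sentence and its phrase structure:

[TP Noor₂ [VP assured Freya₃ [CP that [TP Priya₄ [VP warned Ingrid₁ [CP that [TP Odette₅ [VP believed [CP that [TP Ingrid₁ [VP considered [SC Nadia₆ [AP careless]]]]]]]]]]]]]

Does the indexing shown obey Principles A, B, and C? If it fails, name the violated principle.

Principle C

The two coindexed NPs are *Ingrid₁* (the higher occurrence) and *Ingrid₁* (the lower occurrence).
*Ingrid₁* (the lower occurrence) is an R-expression. Principle C requires it to be free everywhere.
*Ingrid₁* (the higher occurrence) c-commands it and carries the same index.
The R-expression is bound → Principle C violation.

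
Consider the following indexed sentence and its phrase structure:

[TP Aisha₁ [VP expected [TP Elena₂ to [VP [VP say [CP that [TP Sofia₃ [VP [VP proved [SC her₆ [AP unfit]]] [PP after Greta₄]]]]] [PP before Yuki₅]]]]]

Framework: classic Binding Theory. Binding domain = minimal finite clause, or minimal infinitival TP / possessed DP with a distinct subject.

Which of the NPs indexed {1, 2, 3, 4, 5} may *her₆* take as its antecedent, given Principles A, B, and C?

{1, 2, 4, 5}

*her* is a pronoun, so Principle B applies: it must be free in its binding domain.
Binding domain of *her₆*: the embedded TP, whose subject is Sofia₃.
*Aisha₁* c-commands the pronoun but from outside its binding domain, and is not c-commanded by it → coindexation permitted.
*Elena₂* c-commands the pronoun but from outside its binding domain, and is not c-commanded by it → coindexation permitted.
*Sofia₃* c-commands the pronoun within its binding domain → coindexation would violate Principle B.
*Greta₄* and the pronoun do not c-command one another → neither Principle B nor Principle C is at stake; coindexation permitted.
*Yuki₅* and the pronoun do not c-command one another → neither Principle B nor Principle C is at stake; coindexation permitted.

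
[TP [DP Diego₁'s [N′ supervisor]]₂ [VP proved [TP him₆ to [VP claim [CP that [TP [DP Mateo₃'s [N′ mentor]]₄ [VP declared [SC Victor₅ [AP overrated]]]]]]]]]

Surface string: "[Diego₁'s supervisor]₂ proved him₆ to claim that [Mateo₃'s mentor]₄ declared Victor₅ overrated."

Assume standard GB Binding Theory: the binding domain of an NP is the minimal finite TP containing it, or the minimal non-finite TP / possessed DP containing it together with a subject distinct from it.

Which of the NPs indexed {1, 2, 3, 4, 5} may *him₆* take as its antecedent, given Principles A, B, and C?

*him* is a pronoun, so Principle B applies: it must be free in its binding domain.
Binding domain of *him₆*: the matrix TP, whose subject is [Diego₁'s supervisor]₂.
*Diego₁* and the pronoun do not c-command one another → neither Principle B nor Principle C is at stake; coindexation permitted.
*[Diego₁'s supervisor]₂* c-commands the pronoun within its binding domain → coindexation would violate Principle B.
*Mateo₃*: the pronoun c-commands this R-expression → coindexation would violate Principle C on *Mateo₃*.
*[Mateo₃'s mentor]₄*: the pronoun c-commands this R-expression → coindexation would violate Principle C on *[Mateo₃'s mentor]₄*.
*Victor₅*: the pronoun c-commands this R-expression → coindexation would violate Principle C on *Victor₅*.

{1}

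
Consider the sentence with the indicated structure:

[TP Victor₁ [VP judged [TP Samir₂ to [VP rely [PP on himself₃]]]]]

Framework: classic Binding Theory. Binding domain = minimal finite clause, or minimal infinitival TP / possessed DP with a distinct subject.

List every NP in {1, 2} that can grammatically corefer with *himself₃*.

*himself* is an anaphor, so Principle A applies: it must be bound in its binding domain.
Binding domain of *himself₃*: the embedded TP, whose subject is Samir₂.
*Victor₁* c-commands the anaphor but is outside its binding domain → cannot satisfy Principle A.
*Samir₂* c-commands the anaphor within its binding domain → licit binder.

{2}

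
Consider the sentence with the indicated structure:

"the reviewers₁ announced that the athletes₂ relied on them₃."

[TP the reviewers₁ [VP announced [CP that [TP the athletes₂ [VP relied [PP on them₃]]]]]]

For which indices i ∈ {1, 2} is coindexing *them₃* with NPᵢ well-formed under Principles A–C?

*them* is a pronoun, so Principle B applies: it must be free in its binding domain.
Binding domain of *them₃*: the embedded TP, whose subject is the athletes₂.
*the reviewers₁* c-commands the pronoun but from outside its binding domain, and is not c-commanded by it → coindexation permitted.
*the athletes₂* c-commands the pronoun within its binding domain → coindexation would violate Principle B.

{1}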